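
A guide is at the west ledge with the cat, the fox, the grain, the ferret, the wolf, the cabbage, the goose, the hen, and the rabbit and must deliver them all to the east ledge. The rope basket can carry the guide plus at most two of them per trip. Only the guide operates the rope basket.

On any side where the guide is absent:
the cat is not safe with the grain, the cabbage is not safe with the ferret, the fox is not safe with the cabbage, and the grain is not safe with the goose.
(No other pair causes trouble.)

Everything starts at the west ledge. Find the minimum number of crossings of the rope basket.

Counting alone: the guide can take at most 2 across per trip to the east ledge, so moving all 9 needs at least 5 loaded trips out, with a return between consecutive ones — at least 9 crossings.
The safety rule pushes this higher. Following every safe sequence of crossings, the most of the 9 that can be at the east ledge as the rope basket arrives there on crossing 9 is 8 — never all 9.
So no plan with fewer than 11 crossings exists, and this one achieves 11:
1. Guide goes to the east ledge with the cabbage and the grain.  [the west ledge: the cat, the ferret, the fox, the goose, the hen, the rabbit, the wolf | the east ledge: the cabbage, the grain]
2. Guide goes back to the west ledge alone.  [the west ledge: the cat, the ferret, the fox, the goose, the hen, the rabbit, the wolf | the east ledge: the cabbage, the grain]
3. Guide goes to the east ledge with the cat.  [the west ledge: the ferret, the fox, the goose, the hen, the rabbit, the wolf | the east ledge: the cabbage, the cat, the grain]
4. Guide goes back to the west ledge with the grain.  [the west ledge: the ferret, the fox, the goose, the grain, the hen, the rabbit, the wolf | the east ledge: the cabbage, the cat]
5. Guide goes to the east ledge with the fox and the goose.  [the west ledge: the ferret, the grain, the hen, the rabbit, the wolf | the east ledge: the cabbage, the cat, the fox, the goose]
6. Guide goes back to the west ledge with the cabbage.  [the west ledge: the cabbage, the ferret, the grain, the hen, the rabbit, the wolf | the east ledge: the cat, the fox, the goose]
7. Guide goes to the east ledge with the ferret and the wolf.  [the west ledge: the cabbage, the grain, the hen, the rabbit | the east ledge: the cat, the ferret, the fox, the goose, the wolf]
8. Guide goes back to the west ledge alone.  [the west ledge: the cabbage, the grain, the hen, the rabbit | the east ledge: the cat, the ferret, the fox, the goose, the wolf]
9. Guide goes to the east ledge with the hen and the rabbit.  [the west ledge: the cabbage, the grain | the east ledge: the cat, the ferret, the fox, the goose, the hen, the rabbit, the wolf]
10. Guide goes back to the west ledge alone.  [the west ledge: the cabbage, the grain | the east ledge: the cat, the ferret, the fox, the goose, the hen, the rabbit, the wolf]
11. Guide goes to the east ledge with the cabbage and the grain.  [the west ledge: — | the east ledge: the cabbage, the cat, the ferret, the fox, the goose, the grain, the hen, the rabbit, the wolf]

11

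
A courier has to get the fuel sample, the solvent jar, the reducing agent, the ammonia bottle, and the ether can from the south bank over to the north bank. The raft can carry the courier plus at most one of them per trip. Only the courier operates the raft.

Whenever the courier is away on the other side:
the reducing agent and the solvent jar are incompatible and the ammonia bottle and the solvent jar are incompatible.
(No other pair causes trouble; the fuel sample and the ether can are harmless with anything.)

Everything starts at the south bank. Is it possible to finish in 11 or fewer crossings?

Yes — this plan uses 11 crossings (≤ 11):
1. Courier goes to the north bank with the solvent jar.
2. Courier goes back to the south bank alone.
3. Courier goes to the north bank with the fuel sample.
4. Courier goes back to the south bank alone.
5. Courier goes to the north bank with the reducing agent.
6. Courier goes back to the south bank with the solvent jar.
7. Courier goes to the north bank with the ammonia bottle.
8. Courier goes back to the south bank alone.
9. Courier goes to the north bank with the ether can.
10. Courier goes back to the south bank alone.
11. Courier goes to the north bank with the solvent jar.

Yes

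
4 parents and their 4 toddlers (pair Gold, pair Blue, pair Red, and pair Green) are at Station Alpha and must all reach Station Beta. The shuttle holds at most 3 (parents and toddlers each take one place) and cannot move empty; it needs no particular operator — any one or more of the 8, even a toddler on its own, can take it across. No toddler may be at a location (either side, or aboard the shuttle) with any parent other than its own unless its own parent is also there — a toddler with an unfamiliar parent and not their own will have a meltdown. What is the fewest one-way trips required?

Counting alone: each trip to Station Beta takes at most 3 across and each return brings at least 1 back, so after t trips out (and t−1 returns) at most 3t − (t−1) of the 8 are across; that first reaches 8 at t = 4, so at least 7 crossings are needed.
The safety rule pushes this higher. Following every safe sequence of crossings, the most of the 8 that can be at Station Beta as the shuttle arrives there on crossing 7 is 7 — never all 8.
So no plan with fewer than 9 crossings exists, and this one achieves 9:
1. parent Gold and toddler Gold cross → Station Beta.
2. parent Gold crosses ← Station Alpha.
3. parent Blue, parent Gold, and toddler Blue cross → Station Beta.
4. parent Gold and toddler Gold cross ← Station Alpha.
5. parent Gold, parent Green, and parent Red cross → Station Beta.
6. toddler Blue crosses ← Station Alpha.
7. toddler Blue and toddler Gold cross → Station Beta.
8. toddler Gold crosses ← Station Alpha.
9. toddler Gold, toddler Green, and toddler Red cross → Station Beta.

9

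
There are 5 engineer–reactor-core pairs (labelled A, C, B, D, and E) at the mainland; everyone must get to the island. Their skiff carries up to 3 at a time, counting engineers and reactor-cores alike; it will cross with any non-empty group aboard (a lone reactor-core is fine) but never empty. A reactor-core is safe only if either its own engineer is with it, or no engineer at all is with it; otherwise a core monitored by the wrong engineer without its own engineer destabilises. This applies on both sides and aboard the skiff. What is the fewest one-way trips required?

11

Counting alone: each trip to the island takes at most 3 across and each return brings at least 1 back, so after t trips out (and t−1 returns) at most 3t − (t−1) of the 10 are across; that first reaches 10 at t = 5, so at least 9 crossings are needed.
The safety rule pushes this higher. Following every safe sequence of crossings, the most of the 10 that can be at the island as the skiff arrives there on crossing 9 is 9 — never all 10.
So no plan with fewer than 11 crossings exists, and this one achieves 11:
1. engineer A and reactor-core A cross → the island.
2. engineer A crosses ← the mainland.
3. reactor-core B, reactor-core C, and reactor-core D cross → the island.
4. reactor-core A crosses ← the mainland.
5. engineer B, engineer C, and engineer D cross → the island.
6. engineer C and reactor-core C cross ← the mainland.
7. engineer A, engineer C, and engineer E cross → the island.
8. reactor-core B crosses ← the mainland.
9. reactor-core A and reactor-core C cross → the island.
10. reactor-core A crosses ← the mainland.
11. reactor-core A, reactor-core B, and reactor-core E cross → the island.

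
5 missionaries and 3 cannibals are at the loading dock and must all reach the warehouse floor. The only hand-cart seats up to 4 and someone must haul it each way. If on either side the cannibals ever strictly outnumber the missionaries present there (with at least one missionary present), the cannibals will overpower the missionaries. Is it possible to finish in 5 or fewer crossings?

Yes — this plan uses 5 crossings (≤ 5):
1. 2 cannibals → the warehouse floor.  (the loading dock: 5M 1C; the warehouse floor: 0M 2C)
2. 1 cannibal ← the loading dock.  (the loading dock: 5M 2C; the warehouse floor: 0M 1C)
3. 3 missionaries and 1 cannibal → the warehouse floor.  (the loading dock: 2M 1C; the warehouse floor: 3M 2C)
4. 1 cannibal ← the loading dock.  (the loading dock: 2M 2C; the warehouse floor: 3M 1C)
5. 2 missionaries and 2 cannibals → the warehouse floor.  (the loading dock: 0M 0C; the warehouse floor: 5M 3C)

Yes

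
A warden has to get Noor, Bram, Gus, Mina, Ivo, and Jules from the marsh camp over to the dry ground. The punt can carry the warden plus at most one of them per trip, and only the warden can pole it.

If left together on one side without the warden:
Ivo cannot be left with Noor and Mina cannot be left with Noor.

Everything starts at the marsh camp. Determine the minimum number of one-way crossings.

Counting alone: the warden can take at most 1 across per trip to the dry ground, so moving all 6 needs at least 6 loaded trips out, with a return between consecutive ones — at least 11 crossings.
The safety rule pushes this higher. Following every safe sequence of crossings, the most of the 6 that can be at the dry ground as the punt arrives there on crossing 11 is 5 — never all 6.
So no plan with fewer than 13 crossings exists, and this one achieves 13:
1. Warden goes to the dry ground with Noor.  [the marsh camp: Bram, Gus, Ivo, Jules, Mina | the dry ground: Noor]
2. Warden goes back to the marsh camp alone.  [the marsh camp: Bram, Gus, Ivo, Jules, Mina | the dry ground: Noor]
3. Warden goes to the dry ground with Bram.  [the marsh camp: Gus, Ivo, Jules, Mina | the dry ground: Bram, Noor]
4. Warden goes back to the marsh camp alone.  [the marsh camp: Gus, Ivo, Jules, Mina | the dry ground: Bram, Noor]
5. Warden goes to the dry ground with Gus.  [the marsh camp: Ivo, Jules, Mina | the dry ground: Bram, Gus, Noor]
6. Warden goes back to the marsh camp alone.  [the marsh camp: Ivo, Jules, Mina | the dry ground: Bram, Gus, Noor]
7. Warden goes to the dry ground with Mina.  [the marsh camp: Ivo, Jules | the dry ground: Bram, Gus, Mina, Noor]
8. Warden goes back to the marsh camp with Noor.  [the marsh camp: Ivo, Jules, Noor | the dry ground: Bram, Gus, Mina]
9. Warden goes to the dry ground with Ivo.  [the marsh camp: Jules, Noor | the dry ground: Bram, Gus, Ivo, Mina]
10. Warden goes back to the marsh camp alone.  [the marsh camp: Jules, Noor | the dry ground: Bram, Gus, Ivo, Mina]
11. Warden goes to the dry ground with Jules.  [the marsh camp: Noor | the dry ground: Bram, Gus, Ivo, Jules, Mina]
12. Warden goes back to the marsh camp alone.  [the marsh camp: Noor | the dry ground: Bram, Gus, Ivo, Jules, Mina]
13. Warden goes to the dry ground with Noor.  [the marsh camp: — | the dry ground: Bram, Gus, Ivo, Jules, Mina, Noor]

13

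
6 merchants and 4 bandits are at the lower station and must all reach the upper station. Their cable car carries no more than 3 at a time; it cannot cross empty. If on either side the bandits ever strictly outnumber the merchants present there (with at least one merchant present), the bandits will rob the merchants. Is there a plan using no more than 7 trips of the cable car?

No

Counting alone: each trip to the upper station takes at most 3 across and each return brings at least 1 back, so after t trips out (and t−1 returns) at most 3t − (t−1) of the 10 are across; that first reaches 10 at t = 5, so at least 9 crossings are needed.
Since 7 < 9, 7 crossings cannot be enough. (The shortest complete plan in fact takes 9:)
1. 2 bandits → the upper station.  (the lower station: 6M 2B; the upper station: 0M 2B)
2. 1 bandit ← the lower station.  (the lower station: 6M 3B; the upper station: 0M 1B)
3. 3 bandits → the upper station.  (the lower station: 6M 0B; the upper station: 0M 4B)
4. 1 bandit ← the lower station.  (the lower station: 6M 1B; the upper station: 0M 3B)
5. 3 merchants → the upper station.  (the lower station: 3M 1B; the upper station: 3M 3B)
6. 1 bandit ← the lower station.  (the lower station: 3M 2B; the upper station: 3M 2B)
7. 1 merchant and 2 bandits → the upper station.  (the lower station: 2M 0B; the upper station: 4M 4B)
8. 1 bandit ← the lower station.  (the lower station: 2M 1B; the upper station: 4M 3B)
9. 2 merchants and 1 bandit → the upper station.  (the lower station: 0M 0B; the upper station: 6M 4B)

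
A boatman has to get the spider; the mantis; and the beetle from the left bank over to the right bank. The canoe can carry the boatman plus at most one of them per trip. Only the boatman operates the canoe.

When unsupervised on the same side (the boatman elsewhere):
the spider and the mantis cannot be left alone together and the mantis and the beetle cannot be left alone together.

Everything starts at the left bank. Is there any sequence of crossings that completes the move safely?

Yes

1. Boatman goes to the right bank with the mantis.
2. Boatman goes back to the left bank alone.
3. Boatman goes to the right bank with the spider.
4. Boatman goes back to the left bank with the mantis.
5. Boatman goes to the right bank with the beetle.
6. Boatman goes back to the left bank alone.
7. Boatman goes to the right bank with the mantis.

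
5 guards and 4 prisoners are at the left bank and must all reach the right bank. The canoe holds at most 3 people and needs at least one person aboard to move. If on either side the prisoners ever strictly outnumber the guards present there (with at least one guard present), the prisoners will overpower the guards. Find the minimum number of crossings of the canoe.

Counting alone: each trip to the right bank takes at most 3 across and each return brings at least 1 back, so after t trips out (and t−1 returns) at most 3t − (t−1) of the 9 are across; that first reaches 9 at t = 4, so at least 7 crossings are needed.
The plan below uses exactly 7 crossings, so it is optimal:
1. 3 prisoners → the right bank.  (the left bank: 5G 1P; the right bank: 0G 3P)
2. 1 prisoner ← the left bank.  (the left bank: 5G 2P; the right bank: 0G 2P)
3. 3 guards → the right bank.  (the left bank: 2G 2P; the right bank: 3G 2P)
4. 1 guard ← the left bank.  (the left bank: 3G 2P; the right bank: 2G 2P)
5. 2 guards and 1 prisoner → the right bank.  (the left bank: 1G 1P; the right bank: 4G 3P)
6. 1 guard ← the left bank.  (the left bank: 2G 1P; the right bank: 3G 3P)
7. 2 guards and 1 prisoner → the right bank.  (the left bank: 0G 0P; the right bank: 5G 4P)

7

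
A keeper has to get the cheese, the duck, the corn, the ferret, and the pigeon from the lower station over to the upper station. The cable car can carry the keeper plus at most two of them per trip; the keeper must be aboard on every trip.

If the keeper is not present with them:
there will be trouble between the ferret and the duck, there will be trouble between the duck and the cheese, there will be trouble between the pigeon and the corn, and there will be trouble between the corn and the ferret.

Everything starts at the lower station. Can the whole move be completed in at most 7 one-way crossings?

Yes — this plan uses 7 crossings (≤ 7):
1. Keeper goes to the upper station with the corn and the duck.
2. Keeper goes back to the lower station alone.
3. Keeper goes to the upper station with the cheese.
4. Keeper goes back to the lower station with the duck.
5. Keeper goes to the upper station with the ferret and the pigeon.
6. Keeper goes back to the lower station with the corn.
7. Keeper goes to the upper station with the corn and the duck.

Yes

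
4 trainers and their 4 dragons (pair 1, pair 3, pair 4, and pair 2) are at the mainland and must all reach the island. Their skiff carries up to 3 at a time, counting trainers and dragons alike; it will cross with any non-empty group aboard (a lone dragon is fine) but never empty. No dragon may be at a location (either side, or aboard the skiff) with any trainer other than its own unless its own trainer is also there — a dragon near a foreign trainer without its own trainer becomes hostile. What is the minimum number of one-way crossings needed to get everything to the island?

9

Counting alone: each trip to the island takes at most 3 across and each return brings at least 1 back, so after t trips out (and t−1 returns) at most 3t − (t−1) of the 8 are across; that first reaches 8 at t = 4, so at least 7 crossings are needed.
The safety rule pushes this higher. Following every safe sequence of crossings, the most of the 8 that can be at the island as the skiff arrives there on crossing 7 is 7 — never all 8.
So no plan with fewer than 9 crossings exists, and this one achieves 9:
1. dragon 1 and trainer 1 cross → the island.
2. trainer 1 crosses ← the mainland.
3. dragon 3, trainer 1, and trainer 3 cross → the island.
4. dragon 1 and trainer 1 cross ← the mainland.
5. trainer 1, trainer 2, and trainer 4 cross → the island.
6. dragon 3 crosses ← the mainland.
7. dragon 1 and dragon 3 cross → the island.
8. dragon 1 crosses ← the mainland.
9. dragon 1, dragon 2, and dragon 4 cross → the island.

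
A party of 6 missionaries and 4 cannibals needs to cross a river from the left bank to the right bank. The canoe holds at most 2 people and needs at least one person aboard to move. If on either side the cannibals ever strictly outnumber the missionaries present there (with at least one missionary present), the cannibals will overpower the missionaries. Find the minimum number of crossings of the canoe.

17

Counting alone: each trip to the right bank takes at most 2 across and each return brings at least 1 back, so after t trips out (and t−1 returns) at most 2t − (t−1) of the 10 are across; that first reaches 10 at t = 9, so at least 17 crossings are needed.
The plan below uses exactly 17 crossings, so it is optimal:
1. 2 cannibals → the right bank.  (the left bank: 6M 2C; the right bank: 0M 2C)
2. 1 cannibal ← the left bank.  (the left bank: 6M 3C; the right bank: 0M 1C)
3. 2 cannibals → the right bank.  (the left bank: 6M 1C; the right bank: 0M 3C)
4. 1 cannibal ← the left bank.  (the left bank: 6M 2C; the right bank: 0M 2C)
5. 2 missionaries → the right bank.  (the left bank: 4M 2C; the right bank: 2M 2C)
6. 1 cannibal ← the left bank.  (the left bank: 4M 3C; the right bank: 2M 1C)
7. 1 missionary and 1 cannibal → the right bank.  (the left bank: 3M 2C; the right bank: 3M 2C)
8. 1 cannibal ← the left bank.  (the left bank: 3M 3C; the right bank: 3M 1C)
9. 2 cannibals → the right bank.  (the left bank: 3M 1C; the right bank: 3M 3C)
10. 1 cannibal ← the left bank.  (the left bank: 3M 2C; the right bank: 3M 2C)
11. 1 missionary and 1 cannibal → the right bank.  (the left bank: 2M 1C; the right bank: 4M 3C)
12. 1 cannibal ← the left bank.  (the left bank: 2M 2C; the right bank: 4M 2C)
13. 2 cannibals → the right bank.  (the left bank: 2M 0C; the right bank: 4M 4C)
14. 1 cannibal ← the left bank.  (the left bank: 2M 1C; the right bank: 4M 3C)
15. 1 missionary and 1 cannibal → the right bank.  (the left bank: 1M 0C; the right bank: 5M 4C)
16. 1 cannibal ← the left bank.  (the left bank: 1M 1C; the right bank: 5M 3C)
17. 1 missionary and 1 cannibal → the right bank.  (the left bank: 0M 0C; the right bank: 6M 4C)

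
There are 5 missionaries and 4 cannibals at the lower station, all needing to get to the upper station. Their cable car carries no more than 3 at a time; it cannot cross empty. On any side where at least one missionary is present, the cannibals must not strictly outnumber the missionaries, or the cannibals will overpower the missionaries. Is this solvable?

1. 3 cannibals → the upper station.  (the lower station: 5M 1C; the upper station: 0M 3C)
2. 1 cannibal ← the lower station.  (the lower station: 5M 2C; the upper station: 0M 2C)
3. 3 missionaries → the upper station.  (the lower station: 2M 2C; the upper station: 3M 2C)
4. 1 missionary ← the lower station.  (the lower station: 3M 2C; the upper station: 2M 2C)
5. 2 missionaries and 1 cannibal → the upper station.  (the lower station: 1M 1C; the upper station: 4M 3C)
6. 1 missionary ← the lower station.  (the lower station: 2M 1C; the upper station: 3M 3C)
7. 2 missionaries and 1 cannibal → the upper station.  (the lower station: 0M 0C; the upper station: 5M 4C)

Yes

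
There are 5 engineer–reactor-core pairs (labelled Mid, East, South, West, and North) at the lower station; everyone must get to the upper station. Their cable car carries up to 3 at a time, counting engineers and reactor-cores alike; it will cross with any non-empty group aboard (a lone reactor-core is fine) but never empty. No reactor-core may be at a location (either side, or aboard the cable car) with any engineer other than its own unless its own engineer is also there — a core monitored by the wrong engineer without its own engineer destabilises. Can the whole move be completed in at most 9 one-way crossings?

Counting alone: each trip to the upper station takes at most 3 across and each return brings at least 1 back, so after t trips out (and t−1 returns) at most 3t − (t−1) of the 10 are across; that first reaches 10 at t = 5, so at least 9 crossings are needed.
The safety rule pushes this higher. Following every safe sequence of crossings, the most of the 10 that can be at the upper station as the cable car arrives there on crossing 9 is 9 — never all 10.
So the move cannot be finished within 9 crossings. (The shortest complete plan takes 11:)
1. engineer Mid and reactor-core Mid cross → the upper station.
2. engineer Mid crosses ← the lower station.
3. reactor-core East, reactor-core South, and reactor-core West cross → the upper station.
4. reactor-core Mid crosses ← the lower station.
5. engineer East, engineer South, and engineer West cross → the upper station.
6. engineer East and reactor-core East cross ← the lower station.
7. engineer East, engineer Mid, and engineer North cross → the upper station.
8. reactor-core South crosses ← the lower station.
9. reactor-core East and reactor-core Mid cross → the upper station.
10. reactor-core Mid crosses ← the lower station.
11. reactor-core Mid, reactor-core North, and reactor-core South cross → the upper station.

No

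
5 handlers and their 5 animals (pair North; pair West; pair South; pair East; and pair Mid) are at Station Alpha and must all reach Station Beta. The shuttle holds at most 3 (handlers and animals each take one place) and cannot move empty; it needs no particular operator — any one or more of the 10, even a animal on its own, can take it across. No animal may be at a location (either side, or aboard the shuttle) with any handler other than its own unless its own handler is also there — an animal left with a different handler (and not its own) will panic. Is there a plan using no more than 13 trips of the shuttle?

Yes — this plan uses 11 crossings (≤ 13):
1. animal North and handler North cross → Station Beta.
2. handler North crosses ← Station Alpha.
3. animal East, animal South, and animal West cross → Station Beta.
4. animal North crosses ← Station Alpha.
5. handler East, handler South, and handler West cross → Station Beta.
6. animal West and handler West cross ← Station Alpha.
7. handler Mid, handler North, and handler West cross → Station Beta.
8. animal South crosses ← Station Alpha.
9. animal North and animal West cross → Station Beta.
10. animal North crosses ← Station Alpha.
11. animal Mid, animal North, and animal South cross → Station Beta.

Yes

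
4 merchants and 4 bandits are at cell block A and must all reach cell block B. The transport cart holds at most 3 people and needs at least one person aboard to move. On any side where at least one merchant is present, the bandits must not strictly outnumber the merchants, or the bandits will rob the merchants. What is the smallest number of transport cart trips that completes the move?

Counting alone: each trip to cell block B takes at most 3 across and each return brings at least 1 back, so after t trips out (and t−1 returns) at most 3t − (t−1) of the 8 are across; that first reaches 8 at t = 4, so at least 7 crossings are needed.
The safety rule pushes this higher. Following every safe sequence of crossings, the most of the 8 that can be at cell block B as the transport cart arrives there on crossing 7 is 7 — never all 8.
So no plan with fewer than 9 crossings exists, and this one achieves 9:
1. 2 bandits → cell block B.  (cell block A: 4M 2B; cell block B: 0M 2B)
2. 1 bandit ← cell block A.  (cell block A: 4M 3B; cell block B: 0M 1B)
3. 3 bandits → cell block B.  (cell block A: 4M 0B; cell block B: 0M 4B)
4. 1 bandit ← cell block A.  (cell block A: 4M 1B; cell block B: 0M 3B)
5. 3 merchants → cell block B.  (cell block A: 1M 1B; cell block B: 3M 3B)
6. 1 merchant and 1 bandit ← cell block A.  (cell block A: 2M 2B; cell block B: 2M 2B)
7. 2 merchants → cell block B.  (cell block A: 0M 2B; cell block B: 4M 2B)
8. 1 bandit ← cell block A.  (cell block A: 0M 3B; cell block B: 4M 1B)
9. 3 bandits → cell block B.  (cell block A: 0M 0B; cell block B: 4M 4B)

9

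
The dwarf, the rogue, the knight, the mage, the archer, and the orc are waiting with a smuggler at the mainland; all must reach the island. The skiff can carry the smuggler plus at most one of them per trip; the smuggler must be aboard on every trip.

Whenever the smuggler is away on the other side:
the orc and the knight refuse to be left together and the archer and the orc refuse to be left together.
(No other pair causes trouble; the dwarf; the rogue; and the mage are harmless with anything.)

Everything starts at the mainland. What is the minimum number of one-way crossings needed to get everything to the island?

13

Counting alone: the smuggler can take at most 1 across per trip to the island, so moving all 6 needs at least 6 loaded trips out, with a return between consecutive ones — at least 11 crossings.
The safety rule pushes this higher. Following every safe sequence of crossings, the most of the 6 that can be at the island as the skiff arrives there on crossing 11 is 5 — never all 6.
So no plan with fewer than 13 crossings exists, and this one achieves 13:
1. Smuggler goes to the island with the orc.
2. Smuggler goes back to the mainland alone.
3. Smuggler goes to the island with the dwarf.
4. Smuggler goes back to the mainland alone.
5. Smuggler goes to the island with the rogue.
6. Smuggler goes back to the mainland alone.
7. Smuggler goes to the island with the knight.
8. Smuggler goes back to the mainland with the orc.
9. Smuggler goes to the island with the archer.
10. Smuggler goes back to the mainland alone.
11. Smuggler goes to the island with the mage.
12. Smuggler goes back to the mainland alone.
13. Smuggler goes to the island with the orc.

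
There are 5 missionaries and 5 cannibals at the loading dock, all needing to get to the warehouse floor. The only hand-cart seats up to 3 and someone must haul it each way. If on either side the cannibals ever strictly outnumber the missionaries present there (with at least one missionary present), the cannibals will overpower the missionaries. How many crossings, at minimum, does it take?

Counting alone: each trip to the warehouse floor takes at most 3 across and each return brings at least 1 back, so after t trips out (and t−1 returns) at most 3t − (t−1) of the 10 are across; that first reaches 10 at t = 5, so at least 9 crossings are needed.
The safety rule pushes this higher. Following every safe sequence of crossings, the most of the 10 that can be at the warehouse floor as the hand-cart arrives there on crossing 9 is 9 — never all 10.
So no plan with fewer than 11 crossings exists, and this one achieves 11:
1. 2 cannibals → the warehouse floor.  (the loading dock: 5M 3C; the warehouse floor: 0M 2C)
2. 1 cannibal ← the loading dock.  (the loading dock: 5M 4C; the warehouse floor: 0M 1C)
3. 3 cannibals → the warehouse floor.  (the loading dock: 5M 1C; the warehouse floor: 0M 4C)
4. 1 cannibal ← the loading dock.  (the loading dock: 5M 2C; the warehouse floor: 0M 3C)
5. 3 missionaries → the warehouse floor.  (the loading dock: 2M 2C; the warehouse floor: 3M 3C)
6. 1 missionary and 1 cannibal ← the loading dock.  (the loading dock: 3M 3C; the warehouse floor: 2M 2C)
7. 3 missionaries → the warehouse floor.  (the loading dock: 0M 3C; the warehouse floor: 5M 2C)
8. 1 cannibal ← the loading dock.  (the loading dock: 0M 4C; the warehouse floor: 5M 1C)
9. 2 cannibals → the warehouse floor.  (the loading dock: 0M 2C; the warehouse floor: 5M 3C)
10. 1 cannibal ← the loading dock.  (the loading dock: 0M 3C; the warehouse floor: 5M 2C)
11. 3 cannibals → the warehouse floor.  (the loading dock: 0M 0C; the warehouse floor: 5M 5C)

11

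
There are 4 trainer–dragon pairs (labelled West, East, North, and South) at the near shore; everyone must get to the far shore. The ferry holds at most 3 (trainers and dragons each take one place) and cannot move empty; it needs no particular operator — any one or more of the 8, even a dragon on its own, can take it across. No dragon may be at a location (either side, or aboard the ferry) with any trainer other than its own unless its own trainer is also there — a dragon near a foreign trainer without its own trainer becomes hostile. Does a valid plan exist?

Yes

1. dragon West and trainer West cross → the far shore.
2. trainer West crosses ← the near shore.
3. dragon East, trainer East, and trainer West cross → the far shore.
4. dragon West and trainer West cross ← the near shore.
5. trainer North, trainer South, and trainer West cross → the far shore.
6. dragon East crosses ← the near shore.
7. dragon East and dragon West cross → the far shore.
8. dragon West crosses ← the near shore.
9. dragon North, dragon South, and dragon West cross → the far shore.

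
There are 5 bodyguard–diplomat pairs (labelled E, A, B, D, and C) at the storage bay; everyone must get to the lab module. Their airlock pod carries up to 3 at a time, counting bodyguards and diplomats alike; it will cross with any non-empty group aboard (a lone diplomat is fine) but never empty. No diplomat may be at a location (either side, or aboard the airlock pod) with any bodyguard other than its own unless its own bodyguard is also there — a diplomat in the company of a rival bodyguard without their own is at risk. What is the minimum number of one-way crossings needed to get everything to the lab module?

11

Counting alone: each trip to the lab module takes at most 3 across and each return brings at least 1 back, so after t trips out (and t−1 returns) at most 3t − (t−1) of the 10 are across; that first reaches 10 at t = 5, so at least 9 crossings are needed.
The safety rule pushes this higher. Following every safe sequence of crossings, the most of the 10 that can be at the lab module as the airlock pod arrives there on crossing 9 is 9 — never all 10.
So no plan with fewer than 11 crossings exists, and this one achieves 11:
1. bodyguard E and diplomat E cross → the lab module.
2. bodyguard E crosses ← the storage bay.
3. diplomat A, diplomat B, and diplomat D cross → the lab module.
4. diplomat E crosses ← the storage bay.
5. bodyguard A, bodyguard B, and bodyguard D cross → the lab module.
6. bodyguard A and diplomat A cross ← the storage bay.
7. bodyguard A, bodyguard C, and bodyguard E cross → the lab module.
8. diplomat B crosses ← the storage bay.
9. diplomat A and diplomat E cross → the lab module.
10. diplomat E crosses ← the storage bay.
11. diplomat B, diplomat C, and diplomat E cross → the lab module.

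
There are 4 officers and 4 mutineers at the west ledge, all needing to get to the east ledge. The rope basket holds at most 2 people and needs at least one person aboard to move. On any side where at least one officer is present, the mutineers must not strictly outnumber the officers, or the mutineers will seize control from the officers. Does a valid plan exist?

No

Following every safe sequence of crossings from the start, the most of the 8 that can be at the east ledge as the rope basket arrives there on crossings 1, 3, 5 is 2, 3, 4 respectively; the best ever achieved is 4 of 8.
From crossing 7 on, no configuration arises that was not already reachable earlier: only 11 distinct safe configurations (who is on which side, and where the rope basket is) can ever be reached, none of them has everyone across, and every continuation just revisits them. They are: 0 officers + 0 mutineers across (rope basket back at the start); 0 officers + 1 mutineer across (rope basket there); 0 officers + 1 mutineer across (rope basket back at the start); 0 officers + 2 mutineers across (rope basket there); 0 officers + 2 mutineers across (rope basket back at the start); 0 officers + 3 mutineers across (rope basket there); 0 officers + 3 mutineers across (rope basket back at the start); 0 officers + 4 mutineers across (rope basket there); 1 officer + 1 mutineer across (rope basket there); 1 officer + 1 mutineer across (rope basket back at the start); 2 officers + 2 mutineers across (rope basket there). So no valid plan exists.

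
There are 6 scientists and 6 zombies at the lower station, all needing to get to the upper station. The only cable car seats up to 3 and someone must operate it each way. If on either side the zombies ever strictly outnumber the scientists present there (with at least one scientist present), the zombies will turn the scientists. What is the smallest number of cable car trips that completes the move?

impossible

Following every safe sequence of crossings from the start, the most of the 12 that can be at the upper station as the cable car arrives there on crossings 1, 3, 5 is 3, 5, 6 respectively; the best ever achieved is 6 of 12.
From crossing 7 on, no configuration arises that was not already reachable earlier: only 17 distinct safe configurations (who is on which side, and where the cable car is) can ever be reached, none of them has everyone across, and every continuation just revisits them. They are: 0 scientists + 0 zombies across (cable car back at the start); 0 scientists + 1 zombie across (cable car there); 0 scientists + 1 zombie across (cable car back at the start); 0 scientists + 2 zombies across (cable car there); 0 scientists + 2 zombies across (cable car back at the start); 0 scientists + 3 zombies across (cable car there); 0 scientists + 3 zombies across (cable car back at the start); 0 scientists + 4 zombies across (cable car there); 0 scientists + 4 zombies across (cable car back at the start); 0 scientists + 5 zombies across (cable car there); 0 scientists + 5 zombies across (cable car back at the start); 0 scientists + 6 zombies across (cable car there); 1 scientist + 1 zombie across (cable car there); 1 scientist + 1 zombie across (cable car back at the start); 2 scientists + 2 zombies across (cable car there); 2 scientists + 2 zombies across (cable car back at the start); 3 scientists + 3 zombies across (cable car there). So no valid plan exists.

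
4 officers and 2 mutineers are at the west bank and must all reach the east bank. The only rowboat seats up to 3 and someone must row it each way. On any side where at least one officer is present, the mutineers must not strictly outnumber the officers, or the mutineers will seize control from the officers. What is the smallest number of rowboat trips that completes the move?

Counting alone: each trip to the east bank takes at most 3 across and each return brings at least 1 back, so after t trips out (and t−1 returns) at most 3t − (t−1) of the 6 are across; that first reaches 6 at t = 3, so at least 5 crossings are needed.
The plan below uses exactly 5 crossings, so it is optimal:
1. 2 mutineers → the east bank.  (the west bank: 4O 0M; the east bank: 0O 2M)
2. 1 mutineer ← the west bank.  (the west bank: 4O 1M; the east bank: 0O 1M)
3. 2 officers and 1 mutineer → the east bank.  (the west bank: 2O 0M; the east bank: 2O 2M)
4. 1 mutineer ← the west bank.  (the west bank: 2O 1M; the east bank: 2O 1M)
5. 2 officers and 1 mutineer → the east bank.  (the west bank: 0O 0M; the east bank: 4O 2M)

5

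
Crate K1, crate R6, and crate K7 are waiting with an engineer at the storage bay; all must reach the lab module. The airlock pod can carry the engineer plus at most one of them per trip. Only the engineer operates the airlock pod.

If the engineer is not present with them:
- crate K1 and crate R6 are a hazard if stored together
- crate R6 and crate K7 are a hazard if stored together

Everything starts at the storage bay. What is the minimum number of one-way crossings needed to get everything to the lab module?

7

Counting alone: the engineer can take at most 1 across per trip to the lab module, so moving all 3 needs at least 3 loaded trips out, with a return between consecutive ones — at least 5 crossings.
The safety rule pushes this higher. Following every safe sequence of crossings, the most of the 3 that can be at the lab module as the airlock pod arrives there on crossing 5 is 2 — never all 3.
So no plan with fewer than 7 crossings exists, and this one achieves 7:
1. Engineer goes to the lab module with crate R6.
2. Engineer goes back to the storage bay alone.
3. Engineer goes to the lab module with crate K1.
4. Engineer goes back to the storage bay with crate R6.
5. Engineer goes to the lab module with crate K7.
6. Engineer goes back to the storage bay alone.
7. Engineer goes to the lab module with crate R6.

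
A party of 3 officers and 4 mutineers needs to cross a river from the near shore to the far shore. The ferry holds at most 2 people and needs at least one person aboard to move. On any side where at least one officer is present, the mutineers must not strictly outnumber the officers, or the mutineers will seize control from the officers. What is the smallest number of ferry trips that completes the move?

The mutineers already outnumber the officers at the near shore before anyone moves, so the starting position itself is disallowed.

impossible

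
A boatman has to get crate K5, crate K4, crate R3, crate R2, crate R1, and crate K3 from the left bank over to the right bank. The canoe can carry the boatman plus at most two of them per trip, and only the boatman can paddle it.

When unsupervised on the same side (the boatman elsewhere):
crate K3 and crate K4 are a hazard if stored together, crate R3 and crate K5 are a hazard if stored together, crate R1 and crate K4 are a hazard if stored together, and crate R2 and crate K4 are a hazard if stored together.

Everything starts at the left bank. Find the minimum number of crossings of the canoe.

Counting alone: the boatman can take at most 2 across per trip to the right bank, so moving all 6 needs at least 3 loaded trips out, with a return between consecutive ones — at least 5 crossings.
The safety rule pushes this higher. Following every safe sequence of crossings, the most of the 6 that can be at the right bank as the canoe arrives there on crossing 5 is 5 — never all 6.
So no plan with fewer than 7 crossings exists, and this one achieves 7:
1. Boatman goes to the right bank with crate K4 and crate K5.  [the left bank: crate K3, crate R1, crate R2, crate R3 | the right bank: crate K4, crate K5]
2. Boatman goes back to the left bank alone.  [the left bank: crate K3, crate R1, crate R2, crate R3 | the right bank: crate K4, crate K5]
3. Boatman goes to the right bank with crate R2.  [the left bank: crate K3, crate R1, crate R3 | the right bank: crate K4, crate K5, crate R2]
4. Boatman goes back to the left bank with crate K4.  [the left bank: crate K3, crate K4, crate R1, crate R3 | the right bank: crate K5, crate R2]
5. Boatman goes to the right bank with crate K3 and crate R1.  [the left bank: crate K4, crate R3 | the right bank: crate K3, crate K5, crate R1, crate R2]
6. Boatman goes back to the left bank alone.  [the left bank: crate K4, crate R3 | the right bank: crate K3, crate K5, crate R1, crate R2]
7. Boatman goes to the right bank with crate K4 and crate R3.  [the left bank: — | the right bank: crate K3, crate K4, crate K5, crate R1, crate R2, crate R3]

7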